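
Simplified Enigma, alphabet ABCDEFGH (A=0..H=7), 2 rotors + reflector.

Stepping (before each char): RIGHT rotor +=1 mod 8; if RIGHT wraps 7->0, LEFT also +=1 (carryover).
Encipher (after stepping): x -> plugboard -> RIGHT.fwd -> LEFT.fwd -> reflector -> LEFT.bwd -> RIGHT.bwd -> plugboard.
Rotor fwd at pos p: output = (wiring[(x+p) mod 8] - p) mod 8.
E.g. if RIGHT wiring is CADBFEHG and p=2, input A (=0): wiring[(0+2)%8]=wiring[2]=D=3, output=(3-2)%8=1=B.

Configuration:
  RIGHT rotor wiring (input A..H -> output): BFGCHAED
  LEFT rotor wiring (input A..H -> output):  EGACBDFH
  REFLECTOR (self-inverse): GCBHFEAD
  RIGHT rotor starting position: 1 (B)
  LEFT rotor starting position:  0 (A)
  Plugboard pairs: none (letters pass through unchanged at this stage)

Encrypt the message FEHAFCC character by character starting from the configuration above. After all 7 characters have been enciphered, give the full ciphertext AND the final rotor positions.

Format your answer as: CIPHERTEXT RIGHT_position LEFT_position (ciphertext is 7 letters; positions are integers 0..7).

Answer: EFCDCFH 0 1

Derivation:
Char 1 ('F'): step: R->2, L=0; F->plug->F->R->B->L->G->refl->A->L'->C->R'->E->plug->E
Char 2 ('E'): step: R->3, L=0; E->plug->E->R->A->L->E->refl->F->L'->G->R'->F->plug->F
Char 3 ('H'): step: R->4, L=0; H->plug->H->R->G->L->F->refl->E->L'->A->R'->C->plug->C
Char 4 ('A'): step: R->5, L=0; A->plug->A->R->D->L->C->refl->B->L'->E->R'->D->plug->D
Char 5 ('F'): step: R->6, L=0; F->plug->F->R->E->L->B->refl->C->L'->D->R'->C->plug->C
Char 6 ('C'): step: R->7, L=0; C->plug->C->R->G->L->F->refl->E->L'->A->R'->F->plug->F
Char 7 ('C'): step: R->0, L->1 (L advanced); C->plug->C->R->G->L->G->refl->A->L'->D->R'->H->plug->H
Final: ciphertext=EFCDCFH, RIGHT=0, LEFT=1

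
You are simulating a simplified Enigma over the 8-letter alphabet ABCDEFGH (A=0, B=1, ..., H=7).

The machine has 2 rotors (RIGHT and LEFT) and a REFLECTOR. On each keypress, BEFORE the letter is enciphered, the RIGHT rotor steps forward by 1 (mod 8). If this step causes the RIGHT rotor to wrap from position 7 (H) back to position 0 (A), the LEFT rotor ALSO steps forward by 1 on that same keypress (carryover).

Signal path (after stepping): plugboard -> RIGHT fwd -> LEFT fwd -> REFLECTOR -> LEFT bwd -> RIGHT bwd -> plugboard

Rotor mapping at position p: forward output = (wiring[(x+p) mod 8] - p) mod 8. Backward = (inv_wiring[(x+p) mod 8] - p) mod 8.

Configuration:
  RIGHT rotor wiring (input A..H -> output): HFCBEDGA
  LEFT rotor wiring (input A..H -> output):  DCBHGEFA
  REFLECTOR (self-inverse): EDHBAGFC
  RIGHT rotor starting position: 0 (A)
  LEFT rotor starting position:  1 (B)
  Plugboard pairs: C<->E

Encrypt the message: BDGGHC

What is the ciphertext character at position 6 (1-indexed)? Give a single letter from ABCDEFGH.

Char 1 ('B'): step: R->1, L=1; B->plug->B->R->B->L->A->refl->E->L'->F->R'->F->plug->F
Char 2 ('D'): step: R->2, L=1; D->plug->D->R->B->L->A->refl->E->L'->F->R'->G->plug->G
Char 3 ('G'): step: R->3, L=1; G->plug->G->R->C->L->G->refl->F->L'->D->R'->D->plug->D
Char 4 ('G'): step: R->4, L=1; G->plug->G->R->G->L->H->refl->C->L'->H->R'->B->plug->B
Char 5 ('H'): step: R->5, L=1; H->plug->H->R->H->L->C->refl->H->L'->G->R'->A->plug->A
Char 6 ('C'): step: R->6, L=1; C->plug->E->R->E->L->D->refl->B->L'->A->R'->A->plug->A

A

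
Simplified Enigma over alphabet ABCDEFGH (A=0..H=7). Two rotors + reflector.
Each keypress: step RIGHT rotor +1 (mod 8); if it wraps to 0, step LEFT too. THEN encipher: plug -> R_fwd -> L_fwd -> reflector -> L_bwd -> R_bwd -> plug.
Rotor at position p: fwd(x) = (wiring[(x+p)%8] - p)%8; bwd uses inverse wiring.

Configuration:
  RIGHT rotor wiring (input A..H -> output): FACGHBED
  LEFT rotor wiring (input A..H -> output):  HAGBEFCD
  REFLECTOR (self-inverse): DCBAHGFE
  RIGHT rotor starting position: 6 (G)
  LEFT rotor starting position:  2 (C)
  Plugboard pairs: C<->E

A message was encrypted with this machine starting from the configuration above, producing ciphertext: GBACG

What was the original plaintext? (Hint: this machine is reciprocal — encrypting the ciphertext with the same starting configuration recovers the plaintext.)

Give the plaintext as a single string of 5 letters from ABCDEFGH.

Char 1 ('G'): step: R->7, L=2; G->plug->G->R->C->L->C->refl->B->L'->F->R'->H->plug->H
Char 2 ('B'): step: R->0, L->3 (L advanced); B->plug->B->R->A->L->G->refl->F->L'->G->R'->D->plug->D
Char 3 ('A'): step: R->1, L=3; A->plug->A->R->H->L->D->refl->A->L'->E->R'->H->plug->H
Char 4 ('C'): step: R->2, L=3; C->plug->E->R->C->L->C->refl->B->L'->B->R'->F->plug->F
Char 5 ('G'): step: R->3, L=3; G->plug->G->R->F->L->E->refl->H->L'->D->R'->A->plug->A

Answer: HDHFA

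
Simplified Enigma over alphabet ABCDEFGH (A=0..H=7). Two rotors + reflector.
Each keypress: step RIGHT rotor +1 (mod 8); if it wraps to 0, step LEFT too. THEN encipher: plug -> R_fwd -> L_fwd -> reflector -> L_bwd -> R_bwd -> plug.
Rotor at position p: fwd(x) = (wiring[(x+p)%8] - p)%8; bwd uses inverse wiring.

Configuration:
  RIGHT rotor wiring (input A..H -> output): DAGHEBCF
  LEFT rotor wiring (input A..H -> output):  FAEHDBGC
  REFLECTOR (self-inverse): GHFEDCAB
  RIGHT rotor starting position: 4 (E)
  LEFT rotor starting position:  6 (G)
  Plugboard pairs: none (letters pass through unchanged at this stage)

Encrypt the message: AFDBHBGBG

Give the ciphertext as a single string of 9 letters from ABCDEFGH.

Char 1 ('A'): step: R->5, L=6; A->plug->A->R->E->L->G->refl->A->L'->A->R'->C->plug->C
Char 2 ('F'): step: R->6, L=6; F->plug->F->R->B->L->E->refl->D->L'->H->R'->B->plug->B
Char 3 ('D'): step: R->7, L=6; D->plug->D->R->H->L->D->refl->E->L'->B->R'->C->plug->C
Char 4 ('B'): step: R->0, L->7 (L advanced); B->plug->B->R->A->L->D->refl->E->L'->F->R'->H->plug->H
Char 5 ('H'): step: R->1, L=7; H->plug->H->R->C->L->B->refl->H->L'->H->R'->A->plug->A
Char 6 ('B'): step: R->2, L=7; B->plug->B->R->F->L->E->refl->D->L'->A->R'->E->plug->E
Char 7 ('G'): step: R->3, L=7; G->plug->G->R->F->L->E->refl->D->L'->A->R'->F->plug->F
Char 8 ('B'): step: R->4, L=7; B->plug->B->R->F->L->E->refl->D->L'->A->R'->A->plug->A
Char 9 ('G'): step: R->5, L=7; G->plug->G->R->C->L->B->refl->H->L'->H->R'->H->plug->H

Answer: CBCHAEFAH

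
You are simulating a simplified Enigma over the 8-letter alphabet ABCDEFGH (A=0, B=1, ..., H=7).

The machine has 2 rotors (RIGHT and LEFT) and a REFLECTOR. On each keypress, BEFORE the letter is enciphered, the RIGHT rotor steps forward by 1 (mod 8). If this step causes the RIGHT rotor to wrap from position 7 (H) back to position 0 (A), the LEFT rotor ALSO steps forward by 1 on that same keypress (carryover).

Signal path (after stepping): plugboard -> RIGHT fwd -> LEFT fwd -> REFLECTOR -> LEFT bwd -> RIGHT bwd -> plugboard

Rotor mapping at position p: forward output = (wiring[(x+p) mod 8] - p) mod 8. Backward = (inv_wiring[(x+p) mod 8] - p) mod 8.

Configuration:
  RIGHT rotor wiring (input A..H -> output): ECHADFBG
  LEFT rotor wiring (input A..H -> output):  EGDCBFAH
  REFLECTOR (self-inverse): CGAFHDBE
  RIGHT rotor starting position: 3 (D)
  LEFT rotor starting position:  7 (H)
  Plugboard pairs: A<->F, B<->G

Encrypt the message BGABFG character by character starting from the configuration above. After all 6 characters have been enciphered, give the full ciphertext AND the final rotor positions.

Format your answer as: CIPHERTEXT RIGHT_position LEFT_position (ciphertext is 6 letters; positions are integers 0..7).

Answer: DCFFBH 1 0

Derivation:
Char 1 ('B'): step: R->4, L=7; B->plug->G->R->D->L->E->refl->H->L'->C->R'->D->plug->D
Char 2 ('G'): step: R->5, L=7; G->plug->B->R->E->L->D->refl->F->L'->B->R'->C->plug->C
Char 3 ('A'): step: R->6, L=7; A->plug->F->R->C->L->H->refl->E->L'->D->R'->A->plug->F
Char 4 ('B'): step: R->7, L=7; B->plug->G->R->G->L->G->refl->B->L'->H->R'->A->plug->F
Char 5 ('F'): step: R->0, L->0 (L advanced); F->plug->A->R->E->L->B->refl->G->L'->B->R'->G->plug->B
Char 6 ('G'): step: R->1, L=0; G->plug->B->R->G->L->A->refl->C->L'->D->R'->H->plug->H
Final: ciphertext=DCFFBH, RIGHT=1, LEFT=0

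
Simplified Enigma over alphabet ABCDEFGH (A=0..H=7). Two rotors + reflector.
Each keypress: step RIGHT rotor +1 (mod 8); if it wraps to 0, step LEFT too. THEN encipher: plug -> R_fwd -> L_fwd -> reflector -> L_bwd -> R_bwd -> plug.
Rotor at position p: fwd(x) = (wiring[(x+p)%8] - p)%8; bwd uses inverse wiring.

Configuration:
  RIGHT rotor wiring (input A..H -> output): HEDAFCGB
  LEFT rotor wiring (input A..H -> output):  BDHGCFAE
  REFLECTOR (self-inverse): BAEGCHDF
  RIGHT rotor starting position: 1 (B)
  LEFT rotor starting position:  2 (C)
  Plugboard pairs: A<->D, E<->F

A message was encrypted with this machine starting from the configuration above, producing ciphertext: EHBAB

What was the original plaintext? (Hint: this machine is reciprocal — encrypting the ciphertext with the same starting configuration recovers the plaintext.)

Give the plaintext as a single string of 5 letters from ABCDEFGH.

Answer: HFEFH

Derivation:
Char 1 ('E'): step: R->2, L=2; E->plug->F->R->H->L->B->refl->A->L'->C->R'->H->plug->H
Char 2 ('H'): step: R->3, L=2; H->plug->H->R->A->L->F->refl->H->L'->G->R'->E->plug->F
Char 3 ('B'): step: R->4, L=2; B->plug->B->R->G->L->H->refl->F->L'->A->R'->F->plug->E
Char 4 ('A'): step: R->5, L=2; A->plug->D->R->C->L->A->refl->B->L'->H->R'->E->plug->F
Char 5 ('B'): step: R->6, L=2; B->plug->B->R->D->L->D->refl->G->L'->E->R'->H->plug->H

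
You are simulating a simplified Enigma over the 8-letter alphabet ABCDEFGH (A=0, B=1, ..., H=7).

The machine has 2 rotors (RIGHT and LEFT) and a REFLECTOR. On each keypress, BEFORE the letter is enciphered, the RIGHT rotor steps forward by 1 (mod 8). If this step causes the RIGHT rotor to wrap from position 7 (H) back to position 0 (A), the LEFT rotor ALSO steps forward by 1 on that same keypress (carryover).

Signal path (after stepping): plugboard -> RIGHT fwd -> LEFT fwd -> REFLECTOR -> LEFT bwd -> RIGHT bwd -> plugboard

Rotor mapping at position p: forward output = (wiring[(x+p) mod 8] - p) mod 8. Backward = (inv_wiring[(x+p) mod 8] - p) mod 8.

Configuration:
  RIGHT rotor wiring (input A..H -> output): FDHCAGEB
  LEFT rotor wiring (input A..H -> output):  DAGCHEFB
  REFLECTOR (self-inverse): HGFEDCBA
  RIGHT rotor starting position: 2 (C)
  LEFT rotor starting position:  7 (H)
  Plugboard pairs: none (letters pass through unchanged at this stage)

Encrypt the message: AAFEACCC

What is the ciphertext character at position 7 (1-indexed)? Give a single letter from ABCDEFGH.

Char 1 ('A'): step: R->3, L=7; A->plug->A->R->H->L->G->refl->B->L'->C->R'->F->plug->F
Char 2 ('A'): step: R->4, L=7; A->plug->A->R->E->L->D->refl->E->L'->B->R'->E->plug->E
Char 3 ('F'): step: R->5, L=7; F->plug->F->R->C->L->B->refl->G->L'->H->R'->B->plug->B
Char 4 ('E'): step: R->6, L=7; E->plug->E->R->B->L->E->refl->D->L'->E->R'->F->plug->F
Char 5 ('A'): step: R->7, L=7; A->plug->A->R->C->L->B->refl->G->L'->H->R'->G->plug->G
Char 6 ('C'): step: R->0, L->0 (L advanced); C->plug->C->R->H->L->B->refl->G->L'->C->R'->D->plug->D
Char 7 ('C'): step: R->1, L=0; C->plug->C->R->B->L->A->refl->H->L'->E->R'->H->plug->H

H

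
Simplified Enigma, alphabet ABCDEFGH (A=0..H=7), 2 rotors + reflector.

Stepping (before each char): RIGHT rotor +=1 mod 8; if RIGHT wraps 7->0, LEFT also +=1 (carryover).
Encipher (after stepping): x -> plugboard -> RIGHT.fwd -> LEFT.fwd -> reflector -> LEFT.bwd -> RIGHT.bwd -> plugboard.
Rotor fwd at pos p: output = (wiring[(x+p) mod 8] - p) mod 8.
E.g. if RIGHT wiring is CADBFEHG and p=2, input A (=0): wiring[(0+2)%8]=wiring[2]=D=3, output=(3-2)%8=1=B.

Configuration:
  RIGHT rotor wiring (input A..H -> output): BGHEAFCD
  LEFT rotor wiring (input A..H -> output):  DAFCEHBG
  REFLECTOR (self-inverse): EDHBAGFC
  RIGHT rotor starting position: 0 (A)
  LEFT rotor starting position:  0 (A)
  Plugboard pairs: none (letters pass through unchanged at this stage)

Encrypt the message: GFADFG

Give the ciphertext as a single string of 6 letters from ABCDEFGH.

Char 1 ('G'): step: R->1, L=0; G->plug->G->R->C->L->F->refl->G->L'->H->R'->D->plug->D
Char 2 ('F'): step: R->2, L=0; F->plug->F->R->B->L->A->refl->E->L'->E->R'->H->plug->H
Char 3 ('A'): step: R->3, L=0; A->plug->A->R->B->L->A->refl->E->L'->E->R'->H->plug->H
Char 4 ('D'): step: R->4, L=0; D->plug->D->R->H->L->G->refl->F->L'->C->R'->F->plug->F
Char 5 ('F'): step: R->5, L=0; F->plug->F->R->C->L->F->refl->G->L'->H->R'->G->plug->G
Char 6 ('G'): step: R->6, L=0; G->plug->G->R->C->L->F->refl->G->L'->H->R'->H->plug->H

Answer: DHHFGH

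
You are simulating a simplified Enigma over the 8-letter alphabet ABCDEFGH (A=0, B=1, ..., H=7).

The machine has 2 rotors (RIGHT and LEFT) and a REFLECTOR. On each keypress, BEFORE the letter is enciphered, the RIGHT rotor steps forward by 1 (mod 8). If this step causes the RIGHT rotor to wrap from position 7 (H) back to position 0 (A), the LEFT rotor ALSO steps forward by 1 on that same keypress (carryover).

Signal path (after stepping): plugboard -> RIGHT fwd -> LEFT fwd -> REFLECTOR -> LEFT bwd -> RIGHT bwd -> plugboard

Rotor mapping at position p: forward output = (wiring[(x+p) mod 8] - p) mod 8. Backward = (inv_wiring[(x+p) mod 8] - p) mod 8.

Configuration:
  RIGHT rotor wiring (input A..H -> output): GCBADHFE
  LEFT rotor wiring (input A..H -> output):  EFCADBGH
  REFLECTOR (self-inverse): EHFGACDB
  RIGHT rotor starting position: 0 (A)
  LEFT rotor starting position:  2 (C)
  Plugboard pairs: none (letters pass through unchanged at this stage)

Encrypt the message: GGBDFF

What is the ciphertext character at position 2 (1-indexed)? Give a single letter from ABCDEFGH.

Char 1 ('G'): step: R->1, L=2; G->plug->G->R->D->L->H->refl->B->L'->C->R'->D->plug->D
Char 2 ('G'): step: R->2, L=2; G->plug->G->R->E->L->E->refl->A->L'->A->R'->H->plug->H

H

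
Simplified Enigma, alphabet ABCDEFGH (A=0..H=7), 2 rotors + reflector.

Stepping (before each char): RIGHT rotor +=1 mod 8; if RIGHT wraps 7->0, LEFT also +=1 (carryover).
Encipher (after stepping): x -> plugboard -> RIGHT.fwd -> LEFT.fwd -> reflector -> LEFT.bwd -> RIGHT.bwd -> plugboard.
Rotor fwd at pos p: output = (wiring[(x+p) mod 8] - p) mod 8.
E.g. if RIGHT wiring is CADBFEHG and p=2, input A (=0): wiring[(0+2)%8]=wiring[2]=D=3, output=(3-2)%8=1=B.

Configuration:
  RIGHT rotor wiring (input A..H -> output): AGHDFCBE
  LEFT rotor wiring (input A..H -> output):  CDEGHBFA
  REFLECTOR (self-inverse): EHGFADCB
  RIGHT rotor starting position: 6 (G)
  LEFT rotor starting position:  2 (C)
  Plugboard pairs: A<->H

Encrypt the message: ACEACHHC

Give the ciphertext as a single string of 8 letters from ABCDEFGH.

Answer: EEBDFBCH

Derivation:
Char 1 ('A'): step: R->7, L=2; A->plug->H->R->C->L->F->refl->D->L'->E->R'->E->plug->E
Char 2 ('C'): step: R->0, L->3 (L advanced); C->plug->C->R->H->L->B->refl->H->L'->F->R'->E->plug->E
Char 3 ('E'): step: R->1, L=3; E->plug->E->R->B->L->E->refl->A->L'->G->R'->B->plug->B
Char 4 ('A'): step: R->2, L=3; A->plug->H->R->E->L->F->refl->D->L'->A->R'->D->plug->D
Char 5 ('C'): step: R->3, L=3; C->plug->C->R->H->L->B->refl->H->L'->F->R'->F->plug->F
Char 6 ('H'): step: R->4, L=3; H->plug->A->R->B->L->E->refl->A->L'->G->R'->B->plug->B
Char 7 ('H'): step: R->5, L=3; H->plug->A->R->F->L->H->refl->B->L'->H->R'->C->plug->C
Char 8 ('C'): step: R->6, L=3; C->plug->C->R->C->L->G->refl->C->L'->D->R'->A->plug->H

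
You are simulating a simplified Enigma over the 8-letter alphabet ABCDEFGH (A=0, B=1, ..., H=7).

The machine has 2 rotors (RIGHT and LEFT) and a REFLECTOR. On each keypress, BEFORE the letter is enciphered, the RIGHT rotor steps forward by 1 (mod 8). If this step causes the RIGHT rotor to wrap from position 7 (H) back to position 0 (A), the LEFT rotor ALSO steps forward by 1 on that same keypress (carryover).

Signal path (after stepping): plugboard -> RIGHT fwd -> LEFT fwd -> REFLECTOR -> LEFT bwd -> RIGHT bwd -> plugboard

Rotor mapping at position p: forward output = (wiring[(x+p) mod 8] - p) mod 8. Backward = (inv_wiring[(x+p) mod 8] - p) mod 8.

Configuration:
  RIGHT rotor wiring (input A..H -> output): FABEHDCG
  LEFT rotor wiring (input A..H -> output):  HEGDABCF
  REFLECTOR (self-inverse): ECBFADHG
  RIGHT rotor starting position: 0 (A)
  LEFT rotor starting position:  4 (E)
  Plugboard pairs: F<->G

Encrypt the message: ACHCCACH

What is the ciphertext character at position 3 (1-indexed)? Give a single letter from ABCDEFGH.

Char 1 ('A'): step: R->1, L=4; A->plug->A->R->H->L->H->refl->G->L'->C->R'->E->plug->E
Char 2 ('C'): step: R->2, L=4; C->plug->C->R->F->L->A->refl->E->L'->A->R'->E->plug->E
Char 3 ('H'): step: R->3, L=4; H->plug->H->R->G->L->C->refl->B->L'->D->R'->E->plug->E

E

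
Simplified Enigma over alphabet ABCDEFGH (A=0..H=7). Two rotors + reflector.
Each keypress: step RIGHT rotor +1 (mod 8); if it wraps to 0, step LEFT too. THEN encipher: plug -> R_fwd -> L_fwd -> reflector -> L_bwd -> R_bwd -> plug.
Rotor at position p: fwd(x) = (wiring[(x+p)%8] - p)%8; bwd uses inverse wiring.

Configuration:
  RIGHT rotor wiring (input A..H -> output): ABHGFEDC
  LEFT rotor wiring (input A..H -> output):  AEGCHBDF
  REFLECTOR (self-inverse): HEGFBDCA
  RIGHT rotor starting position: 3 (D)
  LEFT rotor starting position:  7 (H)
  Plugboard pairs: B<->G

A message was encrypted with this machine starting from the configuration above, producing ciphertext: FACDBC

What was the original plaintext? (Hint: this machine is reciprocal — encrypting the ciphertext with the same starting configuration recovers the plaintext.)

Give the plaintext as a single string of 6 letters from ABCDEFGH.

Answer: BBGFHB

Derivation:
Char 1 ('F'): step: R->4, L=7; F->plug->F->R->F->L->A->refl->H->L'->D->R'->G->plug->B
Char 2 ('A'): step: R->5, L=7; A->plug->A->R->H->L->E->refl->B->L'->B->R'->G->plug->B
Char 3 ('C'): step: R->6, L=7; C->plug->C->R->C->L->F->refl->D->L'->E->R'->B->plug->G
Char 4 ('D'): step: R->7, L=7; D->plug->D->R->A->L->G->refl->C->L'->G->R'->F->plug->F
Char 5 ('B'): step: R->0, L->0 (L advanced); B->plug->G->R->D->L->C->refl->G->L'->C->R'->H->plug->H
Char 6 ('C'): step: R->1, L=0; C->plug->C->R->F->L->B->refl->E->L'->B->R'->G->plug->B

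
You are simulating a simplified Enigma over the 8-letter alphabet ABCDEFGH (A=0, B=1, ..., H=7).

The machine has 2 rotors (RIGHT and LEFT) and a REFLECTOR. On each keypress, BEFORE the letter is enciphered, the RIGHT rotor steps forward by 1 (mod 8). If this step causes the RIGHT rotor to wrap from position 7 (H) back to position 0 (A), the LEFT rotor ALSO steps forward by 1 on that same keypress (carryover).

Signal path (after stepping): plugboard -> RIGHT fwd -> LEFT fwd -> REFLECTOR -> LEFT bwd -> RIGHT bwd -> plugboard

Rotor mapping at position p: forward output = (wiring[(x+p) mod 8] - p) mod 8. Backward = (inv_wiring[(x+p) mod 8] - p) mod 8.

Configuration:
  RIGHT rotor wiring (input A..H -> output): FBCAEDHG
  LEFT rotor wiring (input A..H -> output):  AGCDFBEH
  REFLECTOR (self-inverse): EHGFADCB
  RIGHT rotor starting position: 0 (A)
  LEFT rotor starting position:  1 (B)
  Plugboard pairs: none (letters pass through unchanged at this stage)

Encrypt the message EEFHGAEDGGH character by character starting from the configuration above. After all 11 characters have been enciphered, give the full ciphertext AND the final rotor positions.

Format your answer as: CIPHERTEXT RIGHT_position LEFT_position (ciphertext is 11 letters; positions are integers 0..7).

Char 1 ('E'): step: R->1, L=1; E->plug->E->R->C->L->C->refl->G->L'->G->R'->F->plug->F
Char 2 ('E'): step: R->2, L=1; E->plug->E->R->F->L->D->refl->F->L'->A->R'->A->plug->A
Char 3 ('F'): step: R->3, L=1; F->plug->F->R->C->L->C->refl->G->L'->G->R'->G->plug->G
Char 4 ('H'): step: R->4, L=1; H->plug->H->R->E->L->A->refl->E->L'->D->R'->C->plug->C
Char 5 ('G'): step: R->5, L=1; G->plug->G->R->D->L->E->refl->A->L'->E->R'->E->plug->E
Char 6 ('A'): step: R->6, L=1; A->plug->A->R->B->L->B->refl->H->L'->H->R'->C->plug->C
Char 7 ('E'): step: R->7, L=1; E->plug->E->R->B->L->B->refl->H->L'->H->R'->A->plug->A
Char 8 ('D'): step: R->0, L->2 (L advanced); D->plug->D->R->A->L->A->refl->E->L'->H->R'->G->plug->G
Char 9 ('G'): step: R->1, L=2; G->plug->G->R->F->L->F->refl->D->L'->C->R'->E->plug->E
Char 10 ('G'): step: R->2, L=2; G->plug->G->R->D->L->H->refl->B->L'->B->R'->D->plug->D
Char 11 ('H'): step: R->3, L=2; H->plug->H->R->H->L->E->refl->A->L'->A->R'->C->plug->C
Final: ciphertext=FAGCECAGEDC, RIGHT=3, LEFT=2

Answer: FAGCECAGEDC 3 2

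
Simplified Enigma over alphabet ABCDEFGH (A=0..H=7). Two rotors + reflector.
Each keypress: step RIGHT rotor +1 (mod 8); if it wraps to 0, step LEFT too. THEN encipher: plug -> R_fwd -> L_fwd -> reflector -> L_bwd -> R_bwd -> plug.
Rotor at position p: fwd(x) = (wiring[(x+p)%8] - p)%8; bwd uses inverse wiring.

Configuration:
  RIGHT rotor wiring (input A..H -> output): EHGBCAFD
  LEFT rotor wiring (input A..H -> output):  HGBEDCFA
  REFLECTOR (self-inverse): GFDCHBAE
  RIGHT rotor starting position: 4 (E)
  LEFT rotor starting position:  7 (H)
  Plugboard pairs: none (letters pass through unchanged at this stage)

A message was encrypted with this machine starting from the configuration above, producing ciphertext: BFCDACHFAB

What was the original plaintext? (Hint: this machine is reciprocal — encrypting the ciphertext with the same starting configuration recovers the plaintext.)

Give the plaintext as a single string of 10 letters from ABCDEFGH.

Char 1 ('B'): step: R->5, L=7; B->plug->B->R->A->L->B->refl->F->L'->E->R'->G->plug->G
Char 2 ('F'): step: R->6, L=7; F->plug->F->R->D->L->C->refl->D->L'->G->R'->C->plug->C
Char 3 ('C'): step: R->7, L=7; C->plug->C->R->A->L->B->refl->F->L'->E->R'->A->plug->A
Char 4 ('D'): step: R->0, L->0 (L advanced); D->plug->D->R->B->L->G->refl->A->L'->H->R'->B->plug->B
Char 5 ('A'): step: R->1, L=0; A->plug->A->R->G->L->F->refl->B->L'->C->R'->G->plug->G
Char 6 ('C'): step: R->2, L=0; C->plug->C->R->A->L->H->refl->E->L'->D->R'->E->plug->E
Char 7 ('H'): step: R->3, L=0; H->plug->H->R->D->L->E->refl->H->L'->A->R'->E->plug->E
Char 8 ('F'): step: R->4, L=0; F->plug->F->R->D->L->E->refl->H->L'->A->R'->E->plug->E
Char 9 ('A'): step: R->5, L=0; A->plug->A->R->D->L->E->refl->H->L'->A->R'->B->plug->B
Char 10 ('B'): step: R->6, L=0; B->plug->B->R->F->L->C->refl->D->L'->E->R'->G->plug->G

Answer: GCABGEEEBG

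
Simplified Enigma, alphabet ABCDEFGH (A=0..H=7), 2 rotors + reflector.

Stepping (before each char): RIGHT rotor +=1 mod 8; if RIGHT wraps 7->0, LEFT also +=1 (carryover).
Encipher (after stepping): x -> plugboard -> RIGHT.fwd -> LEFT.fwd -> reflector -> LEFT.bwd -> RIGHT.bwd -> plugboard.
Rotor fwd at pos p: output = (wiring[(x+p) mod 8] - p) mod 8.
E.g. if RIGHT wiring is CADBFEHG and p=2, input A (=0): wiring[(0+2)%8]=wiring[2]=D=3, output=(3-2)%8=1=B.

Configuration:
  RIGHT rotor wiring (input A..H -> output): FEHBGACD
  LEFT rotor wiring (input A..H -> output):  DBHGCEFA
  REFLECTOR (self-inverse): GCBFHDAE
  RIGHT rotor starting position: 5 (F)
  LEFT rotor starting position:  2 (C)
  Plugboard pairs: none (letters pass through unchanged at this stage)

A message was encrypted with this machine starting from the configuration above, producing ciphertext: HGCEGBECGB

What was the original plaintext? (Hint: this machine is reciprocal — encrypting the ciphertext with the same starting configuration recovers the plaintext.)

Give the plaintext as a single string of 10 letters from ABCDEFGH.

Char 1 ('H'): step: R->6, L=2; H->plug->H->R->C->L->A->refl->G->L'->F->R'->B->plug->B
Char 2 ('G'): step: R->7, L=2; G->plug->G->R->B->L->E->refl->H->L'->H->R'->F->plug->F
Char 3 ('C'): step: R->0, L->3 (L advanced); C->plug->C->R->H->L->E->refl->H->L'->B->R'->D->plug->D
Char 4 ('E'): step: R->1, L=3; E->plug->E->R->H->L->E->refl->H->L'->B->R'->F->plug->F
Char 5 ('G'): step: R->2, L=3; G->plug->G->R->D->L->C->refl->B->L'->C->R'->H->plug->H
Char 6 ('B'): step: R->3, L=3; B->plug->B->R->D->L->C->refl->B->L'->C->R'->F->plug->F
Char 7 ('E'): step: R->4, L=3; E->plug->E->R->B->L->H->refl->E->L'->H->R'->D->plug->D
Char 8 ('C'): step: R->5, L=3; C->plug->C->R->G->L->G->refl->A->L'->F->R'->B->plug->B
Char 9 ('G'): step: R->6, L=3; G->plug->G->R->A->L->D->refl->F->L'->E->R'->A->plug->A
Char 10 ('B'): step: R->7, L=3; B->plug->B->R->G->L->G->refl->A->L'->F->R'->C->plug->C

Answer: BFDFHFDBAC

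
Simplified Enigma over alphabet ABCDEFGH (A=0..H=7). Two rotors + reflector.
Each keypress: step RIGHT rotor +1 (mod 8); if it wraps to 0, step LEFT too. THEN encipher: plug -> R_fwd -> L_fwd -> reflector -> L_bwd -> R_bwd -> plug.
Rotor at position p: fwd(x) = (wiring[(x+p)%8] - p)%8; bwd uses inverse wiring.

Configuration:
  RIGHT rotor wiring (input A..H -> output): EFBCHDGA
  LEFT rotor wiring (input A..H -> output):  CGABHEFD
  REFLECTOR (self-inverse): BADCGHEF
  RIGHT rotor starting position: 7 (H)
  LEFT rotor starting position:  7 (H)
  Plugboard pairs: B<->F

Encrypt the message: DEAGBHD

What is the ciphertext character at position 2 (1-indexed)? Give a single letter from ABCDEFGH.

Char 1 ('D'): step: R->0, L->0 (L advanced); D->plug->D->R->C->L->A->refl->B->L'->D->R'->F->plug->B
Char 2 ('E'): step: R->1, L=0; E->plug->E->R->C->L->A->refl->B->L'->D->R'->H->plug->H

H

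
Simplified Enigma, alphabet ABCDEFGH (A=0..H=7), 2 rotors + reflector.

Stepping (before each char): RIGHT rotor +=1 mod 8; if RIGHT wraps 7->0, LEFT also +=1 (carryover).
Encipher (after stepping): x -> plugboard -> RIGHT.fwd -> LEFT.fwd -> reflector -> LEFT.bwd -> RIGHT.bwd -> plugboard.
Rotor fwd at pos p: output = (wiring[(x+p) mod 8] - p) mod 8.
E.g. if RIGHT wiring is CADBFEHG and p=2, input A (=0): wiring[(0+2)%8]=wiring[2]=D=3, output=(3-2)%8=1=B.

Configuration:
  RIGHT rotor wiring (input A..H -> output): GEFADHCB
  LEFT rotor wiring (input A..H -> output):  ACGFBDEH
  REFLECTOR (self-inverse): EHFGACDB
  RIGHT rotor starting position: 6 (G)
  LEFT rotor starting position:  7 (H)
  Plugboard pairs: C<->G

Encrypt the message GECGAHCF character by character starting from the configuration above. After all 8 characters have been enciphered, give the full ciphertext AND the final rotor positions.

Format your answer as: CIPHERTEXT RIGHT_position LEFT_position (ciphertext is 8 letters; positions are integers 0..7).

Char 1 ('G'): step: R->7, L=7; G->plug->C->R->F->L->C->refl->F->L'->H->R'->B->plug->B
Char 2 ('E'): step: R->0, L->0 (L advanced); E->plug->E->R->D->L->F->refl->C->L'->B->R'->H->plug->H
Char 3 ('C'): step: R->1, L=0; C->plug->G->R->A->L->A->refl->E->L'->G->R'->E->plug->E
Char 4 ('G'): step: R->2, L=0; G->plug->C->R->B->L->C->refl->F->L'->D->R'->A->plug->A
Char 5 ('A'): step: R->3, L=0; A->plug->A->R->F->L->D->refl->G->L'->C->R'->H->plug->H
Char 6 ('H'): step: R->4, L=0; H->plug->H->R->E->L->B->refl->H->L'->H->R'->A->plug->A
Char 7 ('C'): step: R->5, L=0; C->plug->G->R->D->L->F->refl->C->L'->B->R'->D->plug->D
Char 8 ('F'): step: R->6, L=0; F->plug->F->R->C->L->G->refl->D->L'->F->R'->G->plug->C
Final: ciphertext=BHEAHADC, RIGHT=6, LEFT=0

Answer: BHEAHADC 6 0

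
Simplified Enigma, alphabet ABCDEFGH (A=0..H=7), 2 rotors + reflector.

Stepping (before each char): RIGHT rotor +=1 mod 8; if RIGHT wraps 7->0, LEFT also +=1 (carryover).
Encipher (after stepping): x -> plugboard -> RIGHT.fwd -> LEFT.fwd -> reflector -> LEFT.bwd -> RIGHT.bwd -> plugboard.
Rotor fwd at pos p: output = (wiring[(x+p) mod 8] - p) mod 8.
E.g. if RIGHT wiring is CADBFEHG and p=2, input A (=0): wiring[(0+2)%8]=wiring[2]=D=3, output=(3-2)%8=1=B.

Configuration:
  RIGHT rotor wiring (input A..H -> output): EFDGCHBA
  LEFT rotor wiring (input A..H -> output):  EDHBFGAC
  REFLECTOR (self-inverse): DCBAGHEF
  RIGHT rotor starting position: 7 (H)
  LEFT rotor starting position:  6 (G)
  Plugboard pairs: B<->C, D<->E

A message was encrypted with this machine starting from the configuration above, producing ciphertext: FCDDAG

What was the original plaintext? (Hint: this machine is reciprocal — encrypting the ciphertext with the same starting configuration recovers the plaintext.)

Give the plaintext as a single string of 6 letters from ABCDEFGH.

Answer: ABCGFF

Derivation:
Char 1 ('F'): step: R->0, L->7 (L advanced); F->plug->F->R->H->L->B->refl->C->L'->E->R'->A->plug->A
Char 2 ('C'): step: R->1, L=7; C->plug->B->R->C->L->E->refl->G->L'->F->R'->C->plug->B
Char 3 ('D'): step: R->2, L=7; D->plug->E->R->H->L->B->refl->C->L'->E->R'->B->plug->C
Char 4 ('D'): step: R->3, L=7; D->plug->E->R->F->L->G->refl->E->L'->C->R'->G->plug->G
Char 5 ('A'): step: R->4, L=7; A->plug->A->R->G->L->H->refl->F->L'->B->R'->F->plug->F
Char 6 ('G'): step: R->5, L=7; G->plug->G->R->B->L->F->refl->H->L'->G->R'->F->plug->F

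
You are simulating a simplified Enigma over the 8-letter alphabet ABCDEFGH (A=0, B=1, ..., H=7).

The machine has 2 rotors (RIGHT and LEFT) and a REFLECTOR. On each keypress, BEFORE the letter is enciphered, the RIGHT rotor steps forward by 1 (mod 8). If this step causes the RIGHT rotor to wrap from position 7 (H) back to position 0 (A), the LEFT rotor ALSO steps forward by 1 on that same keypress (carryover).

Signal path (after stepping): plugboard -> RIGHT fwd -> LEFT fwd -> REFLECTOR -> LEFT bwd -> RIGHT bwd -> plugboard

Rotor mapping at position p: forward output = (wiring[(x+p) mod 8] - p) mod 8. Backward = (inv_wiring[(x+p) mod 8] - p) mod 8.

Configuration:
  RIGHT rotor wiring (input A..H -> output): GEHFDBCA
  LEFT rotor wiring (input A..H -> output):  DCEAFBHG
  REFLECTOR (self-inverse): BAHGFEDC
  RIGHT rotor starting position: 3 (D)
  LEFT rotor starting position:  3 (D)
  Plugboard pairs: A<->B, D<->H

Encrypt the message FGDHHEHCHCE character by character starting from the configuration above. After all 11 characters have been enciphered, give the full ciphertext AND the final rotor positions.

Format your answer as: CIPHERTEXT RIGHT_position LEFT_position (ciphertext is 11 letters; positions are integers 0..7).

Char 1 ('F'): step: R->4, L=3; F->plug->F->R->A->L->F->refl->E->L'->D->R'->G->plug->G
Char 2 ('G'): step: R->5, L=3; G->plug->G->R->A->L->F->refl->E->L'->D->R'->C->plug->C
Char 3 ('D'): step: R->6, L=3; D->plug->H->R->D->L->E->refl->F->L'->A->R'->C->plug->C
Char 4 ('H'): step: R->7, L=3; H->plug->D->R->A->L->F->refl->E->L'->D->R'->H->plug->D
Char 5 ('H'): step: R->0, L->4 (L advanced); H->plug->D->R->F->L->G->refl->D->L'->C->R'->G->plug->G
Char 6 ('E'): step: R->1, L=4; E->plug->E->R->A->L->B->refl->A->L'->G->R'->B->plug->A
Char 7 ('H'): step: R->2, L=4; H->plug->D->R->H->L->E->refl->F->L'->B->R'->C->plug->C
Char 8 ('C'): step: R->3, L=4; C->plug->C->R->G->L->A->refl->B->L'->A->R'->B->plug->A
Char 9 ('H'): step: R->4, L=4; H->plug->D->R->E->L->H->refl->C->L'->D->R'->G->plug->G
Char 10 ('C'): step: R->5, L=4; C->plug->C->R->D->L->C->refl->H->L'->E->R'->A->plug->B
Char 11 ('E'): step: R->6, L=4; E->plug->E->R->B->L->F->refl->E->L'->H->R'->F->plug->F
Final: ciphertext=GCCDGACAGBF, RIGHT=6, LEFT=4

Answer: GCCDGACAGBF 6 4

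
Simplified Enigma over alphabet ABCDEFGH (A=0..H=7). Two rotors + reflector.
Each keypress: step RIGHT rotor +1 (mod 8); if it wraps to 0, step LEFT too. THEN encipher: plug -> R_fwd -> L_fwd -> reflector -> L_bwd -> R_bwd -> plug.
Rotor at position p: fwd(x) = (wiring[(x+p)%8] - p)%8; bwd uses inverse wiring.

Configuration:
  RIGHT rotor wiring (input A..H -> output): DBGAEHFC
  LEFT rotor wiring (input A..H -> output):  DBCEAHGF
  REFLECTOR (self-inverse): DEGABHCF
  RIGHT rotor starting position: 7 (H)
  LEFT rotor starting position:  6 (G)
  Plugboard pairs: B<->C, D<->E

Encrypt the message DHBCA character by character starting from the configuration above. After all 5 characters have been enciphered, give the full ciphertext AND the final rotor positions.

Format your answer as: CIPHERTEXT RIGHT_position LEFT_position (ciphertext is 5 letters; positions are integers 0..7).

Char 1 ('D'): step: R->0, L->7 (L advanced); D->plug->E->R->E->L->F->refl->H->L'->H->R'->F->plug->F
Char 2 ('H'): step: R->1, L=7; H->plug->H->R->C->L->C->refl->G->L'->A->R'->A->plug->A
Char 3 ('B'): step: R->2, L=7; B->plug->C->R->C->L->C->refl->G->L'->A->R'->F->plug->F
Char 4 ('C'): step: R->3, L=7; C->plug->B->R->B->L->E->refl->B->L'->F->R'->A->plug->A
Char 5 ('A'): step: R->4, L=7; A->plug->A->R->A->L->G->refl->C->L'->C->R'->G->plug->G
Final: ciphertext=FAFAG, RIGHT=4, LEFT=7

Answer: FAFAG 4 7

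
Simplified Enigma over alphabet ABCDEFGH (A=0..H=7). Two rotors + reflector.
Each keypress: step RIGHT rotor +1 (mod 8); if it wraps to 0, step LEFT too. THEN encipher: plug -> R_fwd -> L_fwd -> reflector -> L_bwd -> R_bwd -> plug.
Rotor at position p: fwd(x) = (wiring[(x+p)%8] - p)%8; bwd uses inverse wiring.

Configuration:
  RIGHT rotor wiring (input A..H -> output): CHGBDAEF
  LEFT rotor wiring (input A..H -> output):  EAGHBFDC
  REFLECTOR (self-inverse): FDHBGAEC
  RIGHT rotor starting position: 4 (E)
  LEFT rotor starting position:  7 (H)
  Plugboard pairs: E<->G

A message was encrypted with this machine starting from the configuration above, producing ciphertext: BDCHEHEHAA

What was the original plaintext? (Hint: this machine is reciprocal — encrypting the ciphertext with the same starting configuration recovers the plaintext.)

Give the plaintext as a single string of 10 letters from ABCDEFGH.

Char 1 ('B'): step: R->5, L=7; B->plug->B->R->H->L->E->refl->G->L'->G->R'->H->plug->H
Char 2 ('D'): step: R->6, L=7; D->plug->D->R->B->L->F->refl->A->L'->E->R'->C->plug->C
Char 3 ('C'): step: R->7, L=7; C->plug->C->R->A->L->D->refl->B->L'->C->R'->E->plug->G
Char 4 ('H'): step: R->0, L->0 (L advanced); H->plug->H->R->F->L->F->refl->A->L'->B->R'->D->plug->D
Char 5 ('E'): step: R->1, L=0; E->plug->G->R->E->L->B->refl->D->L'->G->R'->A->plug->A
Char 6 ('H'): step: R->2, L=0; H->plug->H->R->F->L->F->refl->A->L'->B->R'->C->plug->C
Char 7 ('E'): step: R->3, L=0; E->plug->G->R->E->L->B->refl->D->L'->G->R'->A->plug->A
Char 8 ('H'): step: R->4, L=0; H->plug->H->R->F->L->F->refl->A->L'->B->R'->D->plug->D
Char 9 ('A'): step: R->5, L=0; A->plug->A->R->D->L->H->refl->C->L'->H->R'->B->plug->B
Char 10 ('A'): step: R->6, L=0; A->plug->A->R->G->L->D->refl->B->L'->E->R'->C->plug->C

Answer: HCGDACADBC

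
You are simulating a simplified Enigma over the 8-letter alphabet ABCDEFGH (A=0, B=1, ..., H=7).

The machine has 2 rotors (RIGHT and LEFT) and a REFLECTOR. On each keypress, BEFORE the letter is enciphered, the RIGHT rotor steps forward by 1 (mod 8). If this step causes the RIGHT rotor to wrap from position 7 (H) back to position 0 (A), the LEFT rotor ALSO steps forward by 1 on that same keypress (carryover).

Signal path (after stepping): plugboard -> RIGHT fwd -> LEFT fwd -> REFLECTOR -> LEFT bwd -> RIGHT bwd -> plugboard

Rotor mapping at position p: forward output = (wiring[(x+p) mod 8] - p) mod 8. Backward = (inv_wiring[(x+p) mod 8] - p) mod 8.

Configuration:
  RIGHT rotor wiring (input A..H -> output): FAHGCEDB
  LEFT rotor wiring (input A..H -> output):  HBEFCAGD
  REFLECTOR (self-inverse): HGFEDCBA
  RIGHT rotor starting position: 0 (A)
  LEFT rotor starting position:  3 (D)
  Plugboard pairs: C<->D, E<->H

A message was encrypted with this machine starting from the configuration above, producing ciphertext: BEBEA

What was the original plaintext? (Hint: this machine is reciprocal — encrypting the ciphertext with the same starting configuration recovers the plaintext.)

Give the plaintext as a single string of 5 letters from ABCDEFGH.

Answer: AFHBB

Derivation:
Char 1 ('B'): step: R->1, L=3; B->plug->B->R->G->L->G->refl->B->L'->H->R'->A->plug->A
Char 2 ('E'): step: R->2, L=3; E->plug->H->R->G->L->G->refl->B->L'->H->R'->F->plug->F
Char 3 ('B'): step: R->3, L=3; B->plug->B->R->H->L->B->refl->G->L'->G->R'->E->plug->H
Char 4 ('E'): step: R->4, L=3; E->plug->H->R->C->L->F->refl->C->L'->A->R'->B->plug->B
Char 5 ('A'): step: R->5, L=3; A->plug->A->R->H->L->B->refl->G->L'->G->R'->B->plug->B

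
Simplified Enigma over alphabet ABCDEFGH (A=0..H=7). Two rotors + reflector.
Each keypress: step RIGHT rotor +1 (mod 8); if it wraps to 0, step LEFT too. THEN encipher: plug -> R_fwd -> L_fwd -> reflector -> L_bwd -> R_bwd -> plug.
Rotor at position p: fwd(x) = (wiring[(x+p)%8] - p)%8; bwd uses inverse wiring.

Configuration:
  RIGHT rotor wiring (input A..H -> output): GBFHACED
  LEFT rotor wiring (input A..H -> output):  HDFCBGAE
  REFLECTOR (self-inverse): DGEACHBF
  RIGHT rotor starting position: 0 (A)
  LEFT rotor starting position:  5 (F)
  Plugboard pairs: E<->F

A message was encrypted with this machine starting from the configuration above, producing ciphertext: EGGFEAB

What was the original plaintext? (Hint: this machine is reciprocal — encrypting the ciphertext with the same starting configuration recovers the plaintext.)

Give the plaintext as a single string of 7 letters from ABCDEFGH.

Answer: DDHBFGG

Derivation:
Char 1 ('E'): step: R->1, L=5; E->plug->F->R->D->L->C->refl->E->L'->H->R'->D->plug->D
Char 2 ('G'): step: R->2, L=5; G->plug->G->R->E->L->G->refl->B->L'->A->R'->D->plug->D
Char 3 ('G'): step: R->3, L=5; G->plug->G->R->G->L->F->refl->H->L'->C->R'->H->plug->H
Char 4 ('F'): step: R->4, L=5; F->plug->E->R->C->L->H->refl->F->L'->G->R'->B->plug->B
Char 5 ('E'): step: R->5, L=5; E->plug->F->R->A->L->B->refl->G->L'->E->R'->E->plug->F
Char 6 ('A'): step: R->6, L=5; A->plug->A->R->G->L->F->refl->H->L'->C->R'->G->plug->G
Char 7 ('B'): step: R->7, L=5; B->plug->B->R->H->L->E->refl->C->L'->D->R'->G->plug->G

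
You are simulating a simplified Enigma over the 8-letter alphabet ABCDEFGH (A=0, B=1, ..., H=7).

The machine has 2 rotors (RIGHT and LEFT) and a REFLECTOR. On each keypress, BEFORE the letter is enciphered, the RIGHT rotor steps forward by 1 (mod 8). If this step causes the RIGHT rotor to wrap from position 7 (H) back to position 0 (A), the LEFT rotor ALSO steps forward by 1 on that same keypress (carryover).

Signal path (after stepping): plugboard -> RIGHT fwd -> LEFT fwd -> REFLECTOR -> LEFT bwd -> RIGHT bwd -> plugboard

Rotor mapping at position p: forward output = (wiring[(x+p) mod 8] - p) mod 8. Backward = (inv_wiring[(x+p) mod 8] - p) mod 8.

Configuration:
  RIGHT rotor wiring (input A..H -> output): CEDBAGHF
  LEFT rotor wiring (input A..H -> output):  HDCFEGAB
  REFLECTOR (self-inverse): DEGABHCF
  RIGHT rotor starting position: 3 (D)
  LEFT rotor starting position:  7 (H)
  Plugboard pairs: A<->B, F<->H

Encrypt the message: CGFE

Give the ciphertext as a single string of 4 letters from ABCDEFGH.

Answer: DCCG

Derivation:
Char 1 ('C'): step: R->4, L=7; C->plug->C->R->D->L->D->refl->A->L'->B->R'->D->plug->D
Char 2 ('G'): step: R->5, L=7; G->plug->G->R->E->L->G->refl->C->L'->A->R'->C->plug->C
Char 3 ('F'): step: R->6, L=7; F->plug->H->R->A->L->C->refl->G->L'->E->R'->C->plug->C
Char 4 ('E'): step: R->7, L=7; E->plug->E->R->C->L->E->refl->B->L'->H->R'->G->plug->G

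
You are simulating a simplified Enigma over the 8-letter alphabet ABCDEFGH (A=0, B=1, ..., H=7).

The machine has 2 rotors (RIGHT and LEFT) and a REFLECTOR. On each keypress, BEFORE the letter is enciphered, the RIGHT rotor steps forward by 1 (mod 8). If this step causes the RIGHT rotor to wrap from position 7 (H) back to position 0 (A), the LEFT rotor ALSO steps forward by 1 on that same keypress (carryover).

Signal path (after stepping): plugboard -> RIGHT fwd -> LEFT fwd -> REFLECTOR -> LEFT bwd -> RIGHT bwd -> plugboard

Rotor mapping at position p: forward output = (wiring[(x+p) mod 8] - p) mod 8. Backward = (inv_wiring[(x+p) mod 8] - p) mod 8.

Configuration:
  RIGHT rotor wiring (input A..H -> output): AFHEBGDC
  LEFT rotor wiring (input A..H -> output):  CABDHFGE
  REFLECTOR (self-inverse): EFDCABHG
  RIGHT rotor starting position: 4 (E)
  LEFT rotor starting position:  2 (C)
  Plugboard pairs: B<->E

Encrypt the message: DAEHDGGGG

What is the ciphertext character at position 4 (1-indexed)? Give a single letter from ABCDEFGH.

Char 1 ('D'): step: R->5, L=2; D->plug->D->R->D->L->D->refl->C->L'->F->R'->C->plug->C
Char 2 ('A'): step: R->6, L=2; A->plug->A->R->F->L->C->refl->D->L'->D->R'->G->plug->G
Char 3 ('E'): step: R->7, L=2; E->plug->B->R->B->L->B->refl->F->L'->C->R'->F->plug->F
Char 4 ('H'): step: R->0, L->3 (L advanced); H->plug->H->R->C->L->C->refl->D->L'->D->R'->G->plug->G

G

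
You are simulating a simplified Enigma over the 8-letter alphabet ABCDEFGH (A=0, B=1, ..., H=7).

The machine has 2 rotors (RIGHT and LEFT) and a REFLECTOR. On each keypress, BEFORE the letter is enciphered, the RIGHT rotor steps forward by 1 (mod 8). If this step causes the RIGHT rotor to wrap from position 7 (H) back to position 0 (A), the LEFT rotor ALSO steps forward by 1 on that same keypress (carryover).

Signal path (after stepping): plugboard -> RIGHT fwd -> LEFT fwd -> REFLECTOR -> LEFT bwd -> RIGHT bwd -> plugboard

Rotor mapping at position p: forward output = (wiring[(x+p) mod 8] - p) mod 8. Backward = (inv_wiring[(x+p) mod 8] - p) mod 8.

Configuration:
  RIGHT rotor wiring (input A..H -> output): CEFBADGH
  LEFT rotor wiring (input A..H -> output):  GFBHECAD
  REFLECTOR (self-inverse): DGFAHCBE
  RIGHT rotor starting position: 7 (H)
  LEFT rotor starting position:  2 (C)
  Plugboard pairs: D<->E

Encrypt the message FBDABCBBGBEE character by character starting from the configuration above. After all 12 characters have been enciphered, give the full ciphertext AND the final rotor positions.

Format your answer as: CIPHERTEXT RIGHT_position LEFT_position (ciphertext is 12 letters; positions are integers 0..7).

Char 1 ('F'): step: R->0, L->3 (L advanced); F->plug->F->R->D->L->F->refl->C->L'->G->R'->G->plug->G
Char 2 ('B'): step: R->1, L=3; B->plug->B->R->E->L->A->refl->D->L'->F->R'->F->plug->F
Char 3 ('D'): step: R->2, L=3; D->plug->E->R->E->L->A->refl->D->L'->F->R'->F->plug->F
Char 4 ('A'): step: R->3, L=3; A->plug->A->R->G->L->C->refl->F->L'->D->R'->D->plug->E
Char 5 ('B'): step: R->4, L=3; B->plug->B->R->H->L->G->refl->B->L'->B->R'->G->plug->G
Char 6 ('C'): step: R->5, L=3; C->plug->C->R->C->L->H->refl->E->L'->A->R'->F->plug->F
Char 7 ('B'): step: R->6, L=3; B->plug->B->R->B->L->B->refl->G->L'->H->R'->E->plug->D
Char 8 ('B'): step: R->7, L=3; B->plug->B->R->D->L->F->refl->C->L'->G->R'->D->plug->E
Char 9 ('G'): step: R->0, L->4 (L advanced); G->plug->G->R->G->L->F->refl->C->L'->E->R'->B->plug->B
Char 10 ('B'): step: R->1, L=4; B->plug->B->R->E->L->C->refl->F->L'->G->R'->G->plug->G
Char 11 ('E'): step: R->2, L=4; E->plug->D->R->B->L->G->refl->B->L'->F->R'->F->plug->F
Char 12 ('E'): step: R->3, L=4; E->plug->D->R->D->L->H->refl->E->L'->C->R'->H->plug->H
Final: ciphertext=GFFEGFDEBGFH, RIGHT=3, LEFT=4

Answer: GFFEGFDEBGFH 3 4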